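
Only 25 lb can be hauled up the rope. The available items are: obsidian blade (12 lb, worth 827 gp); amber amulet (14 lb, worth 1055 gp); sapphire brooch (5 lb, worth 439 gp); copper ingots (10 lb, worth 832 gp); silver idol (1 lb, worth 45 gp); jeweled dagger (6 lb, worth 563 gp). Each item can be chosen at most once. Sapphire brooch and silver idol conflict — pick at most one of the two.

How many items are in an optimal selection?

Optimal total is 2057.
One optimal bundle: amber amulet + sapphire brooch + jeweled dagger (25 lb).
All optima have 3 items.

3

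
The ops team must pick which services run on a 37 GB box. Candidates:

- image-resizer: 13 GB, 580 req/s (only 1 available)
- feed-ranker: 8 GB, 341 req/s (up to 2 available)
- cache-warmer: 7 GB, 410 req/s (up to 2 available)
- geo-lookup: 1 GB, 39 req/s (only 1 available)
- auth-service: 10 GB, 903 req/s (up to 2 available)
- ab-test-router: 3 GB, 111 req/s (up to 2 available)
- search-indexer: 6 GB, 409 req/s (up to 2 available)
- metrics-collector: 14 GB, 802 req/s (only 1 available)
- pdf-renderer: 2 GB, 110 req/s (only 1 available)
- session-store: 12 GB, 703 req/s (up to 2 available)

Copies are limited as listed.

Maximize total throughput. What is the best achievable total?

2845

The ratio heuristic lands on geo-lookup + 2×auth-service + 2×search-indexer + pdf-renderer (2773) but leaves 2 GB idle.
Dropping geo-lookup frees 1 GB; slotting in ab-test-router (3 GB) lifts the total to 2845 at 37 GB.
Every other selection either busts 37 GB or exceeds an availability limit or fails to beat 2845.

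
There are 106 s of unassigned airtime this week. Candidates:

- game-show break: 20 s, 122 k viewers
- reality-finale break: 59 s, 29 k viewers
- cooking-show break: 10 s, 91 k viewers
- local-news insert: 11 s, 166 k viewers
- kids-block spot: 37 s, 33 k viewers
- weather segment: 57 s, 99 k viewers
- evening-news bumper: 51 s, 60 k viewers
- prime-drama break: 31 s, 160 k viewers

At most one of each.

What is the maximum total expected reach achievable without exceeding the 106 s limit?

Game-show break + cooking-show break + local-news insert + prime-drama break uses 72 of the 106 s and totals 539.

539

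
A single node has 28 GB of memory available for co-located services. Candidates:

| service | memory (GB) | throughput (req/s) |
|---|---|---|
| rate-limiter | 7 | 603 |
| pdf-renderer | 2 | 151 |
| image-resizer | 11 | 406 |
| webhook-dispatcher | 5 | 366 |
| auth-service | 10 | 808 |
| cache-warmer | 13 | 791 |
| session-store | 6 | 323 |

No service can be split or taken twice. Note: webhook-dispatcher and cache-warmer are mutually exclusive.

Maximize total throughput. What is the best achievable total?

Greedy by ratio would take rate-limiter + pdf-renderer + webhook-dispatcher + auth-service: 24 GB used, total 1928.
Dropping pdf-renderer frees 2 GB; slotting in session-store (6 GB) lifts the total to 2100 at 28 GB.
Next best is rate-limiter + pdf-renderer + webhook-dispatcher + auth-service at 1928 (24 GB) — short by 172.

2100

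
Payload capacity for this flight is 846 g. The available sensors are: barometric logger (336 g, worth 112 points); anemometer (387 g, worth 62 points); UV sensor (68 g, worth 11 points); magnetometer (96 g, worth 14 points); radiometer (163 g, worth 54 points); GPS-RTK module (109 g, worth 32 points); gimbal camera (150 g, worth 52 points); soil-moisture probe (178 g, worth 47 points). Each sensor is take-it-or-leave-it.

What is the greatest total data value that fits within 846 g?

Ranking by ratio (data value/g): gimbal camera 0.35, barometric logger 0.33, radiometer 0.33, GPS-RTK module 0.29.
Filling by ratio: barometric logger + UV sensor + radiometer + GPS-RTK module + gimbal camera for 261, with 20 g left unused.
Dropping UV sensor and GPS-RTK module frees 177 g; slotting in soil-moisture probe (178 g) lifts the total to 265 at 827 g.
Every other selection either busts 846 g or fails to beat 265.

265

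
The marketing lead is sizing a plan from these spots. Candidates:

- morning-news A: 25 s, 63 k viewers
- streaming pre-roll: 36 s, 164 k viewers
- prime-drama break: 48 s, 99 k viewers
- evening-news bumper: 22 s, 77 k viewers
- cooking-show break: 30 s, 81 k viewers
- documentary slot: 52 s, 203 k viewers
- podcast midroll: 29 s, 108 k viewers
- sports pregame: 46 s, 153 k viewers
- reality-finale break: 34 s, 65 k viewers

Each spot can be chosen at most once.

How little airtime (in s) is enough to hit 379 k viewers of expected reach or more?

103

Need the lightest bundle worth ≥ 379.
evening-news bumper + documentary slot + podcast midroll: 388 expected reach at 103 s.
Any bundle with less than 103 s falls short of 379.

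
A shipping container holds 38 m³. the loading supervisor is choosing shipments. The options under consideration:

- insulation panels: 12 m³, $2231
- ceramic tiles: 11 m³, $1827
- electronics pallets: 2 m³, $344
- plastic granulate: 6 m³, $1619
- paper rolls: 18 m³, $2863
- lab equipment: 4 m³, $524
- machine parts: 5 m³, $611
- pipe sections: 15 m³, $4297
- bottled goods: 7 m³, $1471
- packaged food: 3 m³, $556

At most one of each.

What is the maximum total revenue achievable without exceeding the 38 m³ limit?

Taking the top-ratio shipments first gives electronics pallets + plastic granulate + lab equipment + pipe sections + bottled goods + packaged food for 8811 (37 m³).
The 11 m³ tied up in lab equipment and bottled goods is better spent on insulation panels — total rises to 9047 (38 m³).
No other feasible combination exceeds 9047.

9047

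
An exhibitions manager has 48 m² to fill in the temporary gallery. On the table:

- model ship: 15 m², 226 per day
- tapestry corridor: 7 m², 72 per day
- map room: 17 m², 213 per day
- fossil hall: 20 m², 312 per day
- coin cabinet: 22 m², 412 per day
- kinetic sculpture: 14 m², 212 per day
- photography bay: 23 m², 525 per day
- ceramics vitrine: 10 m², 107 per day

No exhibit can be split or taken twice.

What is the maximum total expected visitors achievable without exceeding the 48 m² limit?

937

Ranking by ratio (expected visitors/m²): photography bay 22.83, coin cabinet 18.73, fossil hall 15.60, kinetic sculpture 15.14.
Coin cabinet + photography bay uses 45 of the 48 m² and totals 937.
An exhaustive check of the 256 subsets confirms 937.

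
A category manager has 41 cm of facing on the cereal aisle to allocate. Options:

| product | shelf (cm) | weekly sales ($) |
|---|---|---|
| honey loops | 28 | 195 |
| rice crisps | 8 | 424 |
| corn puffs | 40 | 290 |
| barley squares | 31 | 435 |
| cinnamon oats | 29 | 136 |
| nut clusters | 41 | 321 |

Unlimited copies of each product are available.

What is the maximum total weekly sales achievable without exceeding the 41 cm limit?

2120

By weekly sales per cm: rice crisps 53.00, barley squares 14.03, nut clusters 7.83, corn puffs 7.25 lead.
Best packing: 5×rice crisps — 40 cm, 2120 total.
No other feasible combination exceeds 2120.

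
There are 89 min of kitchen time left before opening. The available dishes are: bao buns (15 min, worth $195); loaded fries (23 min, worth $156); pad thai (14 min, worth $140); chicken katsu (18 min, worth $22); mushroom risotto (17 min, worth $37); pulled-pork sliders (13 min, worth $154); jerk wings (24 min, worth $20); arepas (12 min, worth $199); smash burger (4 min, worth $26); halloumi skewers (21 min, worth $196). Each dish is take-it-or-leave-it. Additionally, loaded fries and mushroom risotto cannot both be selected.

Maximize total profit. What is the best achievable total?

926

By profit per min: arepas 16.58, bao buns 13.00, pulled-pork sliders 11.85, pad thai 10.00 lead.
The ratio heuristic lands on bao buns + pad thai + pulled-pork sliders + arepas + smash burger + halloumi skewers (910) but leaves 10 min idle.
Dropping pad thai frees 14 min; slotting in loaded fries (23 min) lifts the total to 926 at 88 min.
Nothing else feasible within 89 min beats 926.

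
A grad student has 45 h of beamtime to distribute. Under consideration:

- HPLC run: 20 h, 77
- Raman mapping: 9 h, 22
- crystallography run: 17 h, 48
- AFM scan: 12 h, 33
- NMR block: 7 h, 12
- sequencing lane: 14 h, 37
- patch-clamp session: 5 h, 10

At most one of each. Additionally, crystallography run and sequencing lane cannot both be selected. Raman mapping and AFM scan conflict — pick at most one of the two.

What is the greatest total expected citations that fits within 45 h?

Greedy by ratio would take HPLC run + crystallography run + patch-clamp session: 42 h used, total 135.
Replace patch-clamp session with NMR block: the trade gains 2 net, giving 137 at 44 h.
Nothing else feasible within 45 h beats 137.

137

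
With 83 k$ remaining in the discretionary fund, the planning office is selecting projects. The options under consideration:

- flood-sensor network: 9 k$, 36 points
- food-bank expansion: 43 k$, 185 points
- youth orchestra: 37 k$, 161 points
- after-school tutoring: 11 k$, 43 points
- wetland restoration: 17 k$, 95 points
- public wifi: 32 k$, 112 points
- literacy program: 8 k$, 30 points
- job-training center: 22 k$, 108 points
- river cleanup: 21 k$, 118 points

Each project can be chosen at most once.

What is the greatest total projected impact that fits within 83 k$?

404

Density check — river cleanup 5.62, wetland restoration 5.59, job-training center 4.91 are the best per k$.
Taking the top-ratio projects first gives flood-sensor network + after-school tutoring + wetland restoration + job-training center + river cleanup for 400 (80 k$).
Using the slack differently, youth orchestra + wetland restoration + literacy program + river cleanup comes to 404 at 83 k$.
No other feasible combination exceeds 404.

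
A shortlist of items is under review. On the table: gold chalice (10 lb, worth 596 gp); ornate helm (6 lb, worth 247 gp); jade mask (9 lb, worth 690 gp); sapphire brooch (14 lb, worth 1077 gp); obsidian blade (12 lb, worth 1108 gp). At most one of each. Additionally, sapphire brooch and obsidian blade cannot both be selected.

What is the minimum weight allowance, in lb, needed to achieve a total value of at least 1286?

Need the lightest bundle worth ≥ 1286.
ornate helm + obsidian blade reaches 1355 using 18 lb.
Below 18 lb the best achievable stays under 1286.

18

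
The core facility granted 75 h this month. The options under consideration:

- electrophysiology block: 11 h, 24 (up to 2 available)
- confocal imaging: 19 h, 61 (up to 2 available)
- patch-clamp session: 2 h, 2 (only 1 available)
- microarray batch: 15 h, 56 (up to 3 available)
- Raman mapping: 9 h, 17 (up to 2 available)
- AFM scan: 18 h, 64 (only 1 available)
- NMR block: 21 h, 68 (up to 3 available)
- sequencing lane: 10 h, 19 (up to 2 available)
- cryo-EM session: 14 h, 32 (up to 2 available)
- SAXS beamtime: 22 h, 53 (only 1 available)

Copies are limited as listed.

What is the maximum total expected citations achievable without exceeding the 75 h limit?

Taking microarray batch + AFM scan + 2×NMR block: 75 h used, 256 in expected citations.

256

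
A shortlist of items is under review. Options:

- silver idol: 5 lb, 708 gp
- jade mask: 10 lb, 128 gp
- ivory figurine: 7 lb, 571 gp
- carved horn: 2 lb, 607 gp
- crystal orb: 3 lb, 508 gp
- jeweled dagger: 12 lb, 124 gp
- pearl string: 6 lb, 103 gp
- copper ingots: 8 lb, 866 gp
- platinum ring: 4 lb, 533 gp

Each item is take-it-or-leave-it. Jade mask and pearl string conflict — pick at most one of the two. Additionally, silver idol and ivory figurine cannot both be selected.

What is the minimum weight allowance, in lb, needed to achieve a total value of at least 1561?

Need the lightest bundle worth ≥ 1561.
carved horn + crystal orb + platinum ring: 1648 value at 9 lb.
Below 9 lb the best achievable stays under 1561.

9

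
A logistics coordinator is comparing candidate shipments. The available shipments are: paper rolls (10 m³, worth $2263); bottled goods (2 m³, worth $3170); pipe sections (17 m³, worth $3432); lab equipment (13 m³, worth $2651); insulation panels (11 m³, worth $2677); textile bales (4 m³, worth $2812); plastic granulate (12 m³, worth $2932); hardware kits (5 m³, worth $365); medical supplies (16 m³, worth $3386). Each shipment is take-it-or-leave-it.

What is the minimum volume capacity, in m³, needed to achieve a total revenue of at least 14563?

Minimise m³ subject to total revenue ≥ 14563.
Taking paper rolls + bottled goods + textile bales + plastic granulate + medical supplies gives 14563 (≥ 14563) for 44 m³.
No combination under 44 m³ hits 14563.

44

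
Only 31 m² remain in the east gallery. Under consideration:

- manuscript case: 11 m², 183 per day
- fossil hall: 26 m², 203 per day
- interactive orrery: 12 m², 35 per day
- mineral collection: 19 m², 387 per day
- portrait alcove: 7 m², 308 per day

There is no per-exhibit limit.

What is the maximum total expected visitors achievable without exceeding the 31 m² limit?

1232

The ratio ordering already packs tightly: 4×portrait alcove, 28 m², 1232.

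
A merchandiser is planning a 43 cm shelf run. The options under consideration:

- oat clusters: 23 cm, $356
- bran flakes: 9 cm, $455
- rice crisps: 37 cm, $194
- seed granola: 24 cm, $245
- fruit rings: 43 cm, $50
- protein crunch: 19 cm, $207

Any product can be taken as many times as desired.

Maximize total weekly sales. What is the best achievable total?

1820

Best packing: 4×bran flakes — 36 cm, 1820 total.
Every other selection either busts 43 cm or fails to beat 1820.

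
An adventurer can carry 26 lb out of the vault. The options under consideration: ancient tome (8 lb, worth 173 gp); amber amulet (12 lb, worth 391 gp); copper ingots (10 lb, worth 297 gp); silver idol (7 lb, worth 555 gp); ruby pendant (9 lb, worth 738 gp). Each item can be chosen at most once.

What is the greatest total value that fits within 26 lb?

1590

By value per lb: ruby pendant 82.00, silver idol 79.29, amber amulet 32.58 lead.
Taking copper ingots + silver idol + ruby pendant: 26 lb used, 1590 in value.
Runner-up ancient tome + silver idol + ruby pendant tops out at 1466.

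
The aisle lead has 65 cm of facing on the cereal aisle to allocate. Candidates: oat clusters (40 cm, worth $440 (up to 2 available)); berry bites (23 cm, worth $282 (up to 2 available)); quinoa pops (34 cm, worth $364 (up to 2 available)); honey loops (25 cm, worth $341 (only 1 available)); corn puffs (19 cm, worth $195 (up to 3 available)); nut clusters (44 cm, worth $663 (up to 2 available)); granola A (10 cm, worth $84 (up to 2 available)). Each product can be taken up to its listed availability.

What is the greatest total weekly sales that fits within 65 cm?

Corn puffs + nut clusters uses 63 of the 65 cm and totals 858.
The spare 2 cm is too small for any remaining product, and no exchange beats 858.

858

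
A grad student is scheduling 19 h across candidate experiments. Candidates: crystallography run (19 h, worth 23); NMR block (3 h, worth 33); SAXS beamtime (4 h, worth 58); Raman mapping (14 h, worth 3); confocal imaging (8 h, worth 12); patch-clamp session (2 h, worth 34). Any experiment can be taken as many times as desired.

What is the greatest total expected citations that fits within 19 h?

306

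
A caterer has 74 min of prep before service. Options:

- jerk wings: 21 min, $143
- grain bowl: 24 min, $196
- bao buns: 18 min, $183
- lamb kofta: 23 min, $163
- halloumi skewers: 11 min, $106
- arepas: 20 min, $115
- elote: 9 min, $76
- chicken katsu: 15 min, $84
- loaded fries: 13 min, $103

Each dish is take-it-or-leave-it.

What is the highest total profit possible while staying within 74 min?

631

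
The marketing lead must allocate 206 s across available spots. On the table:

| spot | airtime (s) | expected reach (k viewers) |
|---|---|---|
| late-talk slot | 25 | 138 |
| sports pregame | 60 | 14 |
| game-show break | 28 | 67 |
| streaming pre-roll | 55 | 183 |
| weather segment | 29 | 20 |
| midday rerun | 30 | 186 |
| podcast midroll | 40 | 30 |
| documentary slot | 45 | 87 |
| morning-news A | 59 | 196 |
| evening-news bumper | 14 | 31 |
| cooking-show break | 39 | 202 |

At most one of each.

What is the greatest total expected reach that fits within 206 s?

820

Taking the top-ratio spots first gives late-talk slot + game-show break + streaming pre-roll + midday rerun + evening-news bumper + cooking-show break for 807 (191 s).
The 55 s tied up in streaming pre-roll is better spent on morning-news A — total rises to 820 (195 s).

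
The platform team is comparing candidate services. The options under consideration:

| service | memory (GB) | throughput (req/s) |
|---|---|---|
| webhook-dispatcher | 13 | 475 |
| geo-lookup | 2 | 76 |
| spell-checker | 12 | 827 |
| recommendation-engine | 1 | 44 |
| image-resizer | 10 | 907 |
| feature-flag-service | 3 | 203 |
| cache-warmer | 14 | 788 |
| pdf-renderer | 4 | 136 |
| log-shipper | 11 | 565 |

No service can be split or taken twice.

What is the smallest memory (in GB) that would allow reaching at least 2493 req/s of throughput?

Minimise GB subject to total throughput ≥ 2493.
spell-checker + image-resizer + cache-warmer reaches 2522 using 36 GB.
No combination under 36 GB hits 2493.

36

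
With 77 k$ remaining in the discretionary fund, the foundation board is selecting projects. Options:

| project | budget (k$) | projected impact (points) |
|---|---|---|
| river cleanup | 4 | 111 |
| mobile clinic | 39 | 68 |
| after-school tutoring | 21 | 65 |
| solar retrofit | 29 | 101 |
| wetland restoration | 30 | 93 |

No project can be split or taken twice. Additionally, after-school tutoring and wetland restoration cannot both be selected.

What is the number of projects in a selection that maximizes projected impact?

3

The maximum projected impact within 77 k$ is 305.
river cleanup + solar retrofit + wetland restoration hits 305 at 63 k$.
Every optimal selection uses 3 projects.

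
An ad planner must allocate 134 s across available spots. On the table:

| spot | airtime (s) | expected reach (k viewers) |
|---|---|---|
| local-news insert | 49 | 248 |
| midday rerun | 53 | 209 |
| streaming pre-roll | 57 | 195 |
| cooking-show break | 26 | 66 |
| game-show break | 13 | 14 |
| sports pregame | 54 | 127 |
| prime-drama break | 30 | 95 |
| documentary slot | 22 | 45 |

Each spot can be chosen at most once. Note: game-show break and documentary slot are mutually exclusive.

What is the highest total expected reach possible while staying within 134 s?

552

Density check — local-news insert 5.06, midday rerun 3.94, streaming pre-roll 3.42 are the best per s.
The ratio ordering already packs tightly: local-news insert + midday rerun + prime-drama break, 132 s, 552.
No other feasible combination exceeds 552.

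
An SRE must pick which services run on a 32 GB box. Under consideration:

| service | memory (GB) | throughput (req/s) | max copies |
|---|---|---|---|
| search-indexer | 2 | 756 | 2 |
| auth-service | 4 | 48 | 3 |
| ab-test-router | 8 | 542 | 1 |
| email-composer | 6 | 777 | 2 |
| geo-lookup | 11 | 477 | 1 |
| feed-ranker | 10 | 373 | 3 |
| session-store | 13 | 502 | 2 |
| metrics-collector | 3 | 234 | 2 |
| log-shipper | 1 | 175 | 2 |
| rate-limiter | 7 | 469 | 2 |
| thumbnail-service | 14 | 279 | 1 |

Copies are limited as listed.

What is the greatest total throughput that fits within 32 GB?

4426

Best packing: 2×search-indexer + ab-test-router + 2×email-composer + 2×metrics-collector + 2×log-shipper — 32 GB, 4426 total.
That's the maximum — no swap from here does better than 4426.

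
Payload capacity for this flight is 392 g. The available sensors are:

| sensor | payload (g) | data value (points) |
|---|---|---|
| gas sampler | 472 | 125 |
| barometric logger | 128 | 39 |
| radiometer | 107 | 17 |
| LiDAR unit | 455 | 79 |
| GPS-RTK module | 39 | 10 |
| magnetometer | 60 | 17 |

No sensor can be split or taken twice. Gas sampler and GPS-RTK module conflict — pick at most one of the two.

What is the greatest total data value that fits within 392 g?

83

Density check — barometric logger 0.30, magnetometer 0.28, gas sampler 0.26 are the best per g.
Taking barometric logger + radiometer + GPS-RTK module + magnetometer: 334 g used, 83 in data value.
The spare 58 g is too small for any remaining sensor, and no feasible exchange beats 83.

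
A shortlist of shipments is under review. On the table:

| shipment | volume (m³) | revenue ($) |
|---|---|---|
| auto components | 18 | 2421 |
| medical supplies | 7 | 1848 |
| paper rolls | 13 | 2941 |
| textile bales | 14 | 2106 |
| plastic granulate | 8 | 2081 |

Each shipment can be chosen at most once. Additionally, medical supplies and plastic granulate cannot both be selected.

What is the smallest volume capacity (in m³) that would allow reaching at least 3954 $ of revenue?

20

Look for the lowest-volume combination reaching 3954.
medical supplies + paper rolls: 4789 revenue at 20 m³.
No combination under 20 m³ hits 3954.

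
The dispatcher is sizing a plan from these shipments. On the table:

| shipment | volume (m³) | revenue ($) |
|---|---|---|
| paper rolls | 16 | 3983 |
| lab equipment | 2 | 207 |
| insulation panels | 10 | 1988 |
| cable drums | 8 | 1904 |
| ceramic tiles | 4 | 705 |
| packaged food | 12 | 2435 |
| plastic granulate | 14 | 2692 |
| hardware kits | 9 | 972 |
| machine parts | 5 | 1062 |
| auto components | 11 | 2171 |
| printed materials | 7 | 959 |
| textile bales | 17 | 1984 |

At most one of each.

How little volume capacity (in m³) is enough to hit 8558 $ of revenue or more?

Minimise m³ subject to total revenue ≥ 8558.
Taking paper rolls + insulation panels + cable drums + ceramic tiles gives 8580 (≥ 8558) for 38 m³.
Below 38 m³ the best achievable stays under 8558.

38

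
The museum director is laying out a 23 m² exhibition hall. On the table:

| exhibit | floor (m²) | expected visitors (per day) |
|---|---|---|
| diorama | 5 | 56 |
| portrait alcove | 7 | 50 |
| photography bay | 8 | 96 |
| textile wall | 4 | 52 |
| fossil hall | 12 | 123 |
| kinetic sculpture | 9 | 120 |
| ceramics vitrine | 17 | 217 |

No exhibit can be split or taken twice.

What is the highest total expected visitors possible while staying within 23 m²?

A density-first pass picks photography bay + textile wall + kinetic sculpture — 268 at 21 m².
Reworking the packing: diorama + ceramics vitrine uses 22 m² and improves the total to 273.
The spare 1 m² is too small for any remaining exhibit, and no exchange beats 273.

273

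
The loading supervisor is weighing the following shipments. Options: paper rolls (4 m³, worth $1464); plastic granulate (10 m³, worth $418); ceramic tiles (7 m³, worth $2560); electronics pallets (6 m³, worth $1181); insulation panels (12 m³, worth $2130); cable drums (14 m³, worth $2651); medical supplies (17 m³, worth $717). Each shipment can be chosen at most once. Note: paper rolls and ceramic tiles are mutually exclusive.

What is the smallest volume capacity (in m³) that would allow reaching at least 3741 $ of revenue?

13

Need the lightest bundle worth ≥ 3741.
Taking ceramic tiles + electronics pallets gives 3741 (≥ 3741) for 13 m³.
Below 13 m³ the best achievable stays under 3741.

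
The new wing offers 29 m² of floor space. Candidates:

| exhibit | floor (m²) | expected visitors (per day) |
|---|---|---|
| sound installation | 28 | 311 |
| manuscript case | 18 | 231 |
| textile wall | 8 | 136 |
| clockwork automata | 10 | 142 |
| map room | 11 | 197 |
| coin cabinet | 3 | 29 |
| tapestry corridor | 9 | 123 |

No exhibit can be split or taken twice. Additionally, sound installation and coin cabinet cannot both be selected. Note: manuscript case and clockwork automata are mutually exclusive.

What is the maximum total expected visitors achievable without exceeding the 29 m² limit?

The ratio ordering already packs tightly: textile wall + clockwork automata + map room, 29 m², 475.
No other feasible combination exceeds 475.

475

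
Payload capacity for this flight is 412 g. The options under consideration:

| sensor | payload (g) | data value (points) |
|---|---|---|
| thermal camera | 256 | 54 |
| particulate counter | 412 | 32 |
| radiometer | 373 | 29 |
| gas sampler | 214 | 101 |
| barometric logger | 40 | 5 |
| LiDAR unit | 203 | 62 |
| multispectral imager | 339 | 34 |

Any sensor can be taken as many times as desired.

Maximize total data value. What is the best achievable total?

124

Ranking by ratio (data value/g): gas sampler 0.47, LiDAR unit 0.31, thermal camera 0.21.
The ratio heuristic lands on gas sampler + 4×barometric logger (121) but leaves 38 g idle.
Dropping gas sampler and 4×barometric logger frees 374 g; slotting in 2×LiDAR unit (406 g) lifts the total to 124 at 406 g.
The spare 6 g is too small for any remaining sensor, and no exchange beats 124.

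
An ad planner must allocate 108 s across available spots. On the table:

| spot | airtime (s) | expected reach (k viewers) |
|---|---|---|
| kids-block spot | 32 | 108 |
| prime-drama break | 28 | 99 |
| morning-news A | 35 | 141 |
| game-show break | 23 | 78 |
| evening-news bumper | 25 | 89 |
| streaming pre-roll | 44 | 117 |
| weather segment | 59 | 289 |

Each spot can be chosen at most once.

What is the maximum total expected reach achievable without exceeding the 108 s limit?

Taking the top-ratio spots first gives morning-news A + weather segment for 430 (94 s).
Replace morning-news A with game-show break + evening-news bumper: the trade gains 26 net, giving 456 at 107 s.
Runner-up morning-news A + weather segment tops out at 430.

456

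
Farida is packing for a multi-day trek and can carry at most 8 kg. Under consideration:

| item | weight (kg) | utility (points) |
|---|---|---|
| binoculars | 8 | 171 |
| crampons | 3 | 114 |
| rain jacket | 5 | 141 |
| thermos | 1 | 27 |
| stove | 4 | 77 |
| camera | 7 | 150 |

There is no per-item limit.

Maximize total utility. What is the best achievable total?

282

By utility per kg: crampons 38.00, rain jacket 28.20, thermos 27.00 lead.
Best packing: 2×crampons + 2×thermos — 8 kg, 282 total.
Every other selection either busts 8 kg or fails to beat 282.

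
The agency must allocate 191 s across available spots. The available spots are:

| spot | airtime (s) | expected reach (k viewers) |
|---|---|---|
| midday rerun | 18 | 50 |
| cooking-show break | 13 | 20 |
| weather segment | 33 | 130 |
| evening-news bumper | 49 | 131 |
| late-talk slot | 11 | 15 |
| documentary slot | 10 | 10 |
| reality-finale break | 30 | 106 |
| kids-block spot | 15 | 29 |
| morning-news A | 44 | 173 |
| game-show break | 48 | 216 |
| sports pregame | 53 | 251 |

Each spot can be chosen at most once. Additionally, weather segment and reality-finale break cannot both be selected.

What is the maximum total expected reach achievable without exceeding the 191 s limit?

Density check — sports pregame 4.74, game-show break 4.50, weather segment 3.94 are the best per s.
Taking cooking-show break + weather segment + morning-news A + game-show break + sports pregame: 191 s used, 790 in expected reach.
Next best is weather segment + late-talk slot + morning-news A + game-show break + sports pregame at 785 (189 s) — short by 5.

790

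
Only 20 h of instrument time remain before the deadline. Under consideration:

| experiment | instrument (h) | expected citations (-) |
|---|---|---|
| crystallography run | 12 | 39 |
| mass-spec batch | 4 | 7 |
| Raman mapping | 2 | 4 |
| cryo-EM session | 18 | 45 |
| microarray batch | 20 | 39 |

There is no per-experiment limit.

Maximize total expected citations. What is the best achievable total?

Best packing: crystallography run + 4×Raman mapping — 20 h, 55 total.
That's the maximum — no swap from here does better than 55.

55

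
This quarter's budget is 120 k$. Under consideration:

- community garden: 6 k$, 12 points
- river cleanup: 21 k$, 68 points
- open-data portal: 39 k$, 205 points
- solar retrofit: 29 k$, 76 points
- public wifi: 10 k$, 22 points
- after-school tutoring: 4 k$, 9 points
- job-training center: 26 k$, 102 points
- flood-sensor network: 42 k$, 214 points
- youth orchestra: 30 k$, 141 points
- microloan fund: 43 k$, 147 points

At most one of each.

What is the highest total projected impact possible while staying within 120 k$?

Ranking by ratio (projected impact/k$): open-data portal 5.26, flood-sensor network 5.10, youth orchestra 4.70, job-training center 3.92.
Taking the top-ratio projects first gives open-data portal + after-school tutoring + flood-sensor network + youth orchestra for 569 (115 k$).
Dropping after-school tutoring frees 4 k$; slotting in community garden (6 k$) lifts the total to 572 at 117 k$.
The closest alternative, open-data portal + after-school tutoring + flood-sensor network + youth orchestra, reaches only 569.

572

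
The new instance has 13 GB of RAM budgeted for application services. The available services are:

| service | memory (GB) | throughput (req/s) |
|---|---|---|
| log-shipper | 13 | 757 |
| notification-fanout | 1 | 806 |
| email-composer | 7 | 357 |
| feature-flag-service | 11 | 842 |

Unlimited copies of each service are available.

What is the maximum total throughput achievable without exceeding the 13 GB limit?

Ranking by ratio (throughput/GB): notification-fanout 806.00, feature-flag-service 76.55, log-shipper 58.23, email-composer 51.00.
13×notification-fanout uses 13 of the 13 GB and totals 10478.
Nothing else within 13 GB beats 10478.

10478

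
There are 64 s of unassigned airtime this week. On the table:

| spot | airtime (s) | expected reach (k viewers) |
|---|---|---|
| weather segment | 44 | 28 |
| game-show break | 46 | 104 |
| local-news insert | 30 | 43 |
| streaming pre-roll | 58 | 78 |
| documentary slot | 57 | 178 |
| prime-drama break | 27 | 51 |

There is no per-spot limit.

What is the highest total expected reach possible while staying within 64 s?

178

Taking documentary slot: 57 s used, 178 in expected reach.
Nothing else within 64 s beats 178.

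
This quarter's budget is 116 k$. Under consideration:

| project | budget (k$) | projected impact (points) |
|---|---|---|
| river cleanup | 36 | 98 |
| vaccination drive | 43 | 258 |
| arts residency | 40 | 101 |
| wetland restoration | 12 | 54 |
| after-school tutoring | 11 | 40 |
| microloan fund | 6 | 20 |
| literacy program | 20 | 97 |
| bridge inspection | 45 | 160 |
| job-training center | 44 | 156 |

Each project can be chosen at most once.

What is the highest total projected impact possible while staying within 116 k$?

535

Ranking by ratio (projected impact/k$): vaccination drive 6.00, literacy program 4.85, wetland restoration 4.50, after-school tutoring 3.64.
A density-first pass picks vaccination drive + wetland restoration + after-school tutoring + microloan fund + literacy program — 469 at 92 k$.
The 23 k$ tied up in wetland restoration and after-school tutoring is better spent on bridge inspection — total rises to 535 (114 k$).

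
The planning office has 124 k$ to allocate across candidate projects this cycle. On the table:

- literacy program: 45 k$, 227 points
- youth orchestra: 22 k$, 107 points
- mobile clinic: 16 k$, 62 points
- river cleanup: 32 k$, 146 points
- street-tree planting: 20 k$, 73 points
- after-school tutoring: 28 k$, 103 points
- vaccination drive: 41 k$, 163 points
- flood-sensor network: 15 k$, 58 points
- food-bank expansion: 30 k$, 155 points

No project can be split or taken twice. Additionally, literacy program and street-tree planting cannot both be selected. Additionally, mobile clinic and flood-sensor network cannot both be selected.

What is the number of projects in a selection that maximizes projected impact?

4

Best achievable projected impact is 590.
One optimal bundle: literacy program + mobile clinic + river cleanup + food-bank expansion (123 k$).
Any selection reaching 590 contains exactly 4 projects.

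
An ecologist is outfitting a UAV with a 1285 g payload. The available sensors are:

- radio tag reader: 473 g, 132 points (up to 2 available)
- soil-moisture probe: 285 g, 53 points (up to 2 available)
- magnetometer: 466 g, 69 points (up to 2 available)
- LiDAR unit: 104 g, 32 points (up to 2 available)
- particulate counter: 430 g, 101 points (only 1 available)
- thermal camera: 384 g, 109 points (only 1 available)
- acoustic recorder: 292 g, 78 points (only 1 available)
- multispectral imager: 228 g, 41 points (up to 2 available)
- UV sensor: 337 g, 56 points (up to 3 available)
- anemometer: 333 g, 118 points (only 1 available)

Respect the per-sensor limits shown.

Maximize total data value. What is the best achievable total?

382

By data value per g: anemometer 0.35, LiDAR unit 0.31, thermal camera 0.28 lead.
Greedy by ratio would take 2×LiDAR unit + thermal camera + acoustic recorder + anemometer: 1217 g used, total 369.
The 884 g tied up in 2×LiDAR unit and thermal camera and acoustic recorder is better spent on 2×radio tag reader — total rises to 382 (1279 g).
The spare 6 g is too small for any remaining sensor, and no exchange beats 382.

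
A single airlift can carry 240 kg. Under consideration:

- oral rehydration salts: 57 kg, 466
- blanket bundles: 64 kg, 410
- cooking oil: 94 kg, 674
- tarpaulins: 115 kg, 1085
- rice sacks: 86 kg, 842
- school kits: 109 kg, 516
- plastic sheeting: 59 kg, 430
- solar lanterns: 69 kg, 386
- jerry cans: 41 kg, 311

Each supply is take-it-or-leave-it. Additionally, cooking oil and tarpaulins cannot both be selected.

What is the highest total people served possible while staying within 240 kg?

Ranking by ratio (people served/kg): rice sacks 9.79, tarpaulins 9.43, oral rehydration salts 8.18.
Filling by ratio: tarpaulins + rice sacks for 1927, with 39 kg left unused.
Dropping tarpaulins frees 115 kg; slotting in oral rehydration salts + cooking oil (151 kg) lifts the total to 1982 at 237 kg.
Runner-up oral rehydration salts + tarpaulins + plastic sheeting tops out at 1981.

1982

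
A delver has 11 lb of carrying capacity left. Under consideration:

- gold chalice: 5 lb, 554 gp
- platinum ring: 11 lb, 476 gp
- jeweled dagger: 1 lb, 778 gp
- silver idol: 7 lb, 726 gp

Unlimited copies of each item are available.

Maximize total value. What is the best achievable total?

8558

The ratio ordering already packs tightly: 11×jeweled dagger, 11 lb, 8558.
That's the maximum — no swap from here does better than 8558.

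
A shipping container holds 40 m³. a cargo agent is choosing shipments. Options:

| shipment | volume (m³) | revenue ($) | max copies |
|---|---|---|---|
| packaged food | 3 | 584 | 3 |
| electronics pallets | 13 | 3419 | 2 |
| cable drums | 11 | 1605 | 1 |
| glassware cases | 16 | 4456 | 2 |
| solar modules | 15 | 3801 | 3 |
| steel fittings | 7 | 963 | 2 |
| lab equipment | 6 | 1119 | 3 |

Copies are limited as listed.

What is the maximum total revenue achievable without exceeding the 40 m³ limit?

10080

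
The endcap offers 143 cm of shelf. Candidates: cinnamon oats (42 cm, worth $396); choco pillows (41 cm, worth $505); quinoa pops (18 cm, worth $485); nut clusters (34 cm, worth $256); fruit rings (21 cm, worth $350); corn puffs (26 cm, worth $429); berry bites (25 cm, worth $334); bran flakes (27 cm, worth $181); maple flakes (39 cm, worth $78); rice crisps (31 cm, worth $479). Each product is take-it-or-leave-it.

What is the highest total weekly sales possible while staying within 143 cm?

The ratio heuristic lands on quinoa pops + fruit rings + corn puffs + berry bites + rice crisps (2077) but leaves 22 cm idle.
Dropping berry bites frees 25 cm; slotting in choco pillows (41 cm) lifts the total to 2248 at 137 cm.

2248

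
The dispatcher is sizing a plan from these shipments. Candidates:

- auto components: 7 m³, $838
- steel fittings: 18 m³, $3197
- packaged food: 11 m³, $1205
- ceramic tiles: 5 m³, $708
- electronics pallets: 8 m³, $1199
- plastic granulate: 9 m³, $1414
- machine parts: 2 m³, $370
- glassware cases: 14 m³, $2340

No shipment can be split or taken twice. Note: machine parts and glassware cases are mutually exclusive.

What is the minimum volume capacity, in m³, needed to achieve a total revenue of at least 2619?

Need the lightest bundle worth ≥ 2619.
steel fittings reaches 3197 using 18 m³.
No combination under 18 m³ hits 2619.

18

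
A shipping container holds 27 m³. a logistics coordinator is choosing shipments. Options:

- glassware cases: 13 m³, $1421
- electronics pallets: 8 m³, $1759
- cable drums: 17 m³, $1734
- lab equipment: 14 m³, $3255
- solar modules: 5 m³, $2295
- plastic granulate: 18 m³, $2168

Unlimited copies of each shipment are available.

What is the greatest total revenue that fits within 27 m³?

11475

The ratio ordering already packs tightly: 5×solar modules, 25 m³, 11475.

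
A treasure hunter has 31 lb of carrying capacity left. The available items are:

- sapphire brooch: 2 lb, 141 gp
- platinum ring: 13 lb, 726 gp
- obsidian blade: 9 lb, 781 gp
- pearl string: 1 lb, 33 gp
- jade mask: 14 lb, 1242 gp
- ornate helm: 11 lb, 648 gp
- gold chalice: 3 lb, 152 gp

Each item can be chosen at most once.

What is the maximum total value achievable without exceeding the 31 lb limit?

Best packing: sapphire brooch + obsidian blade + pearl string + jade mask + gold chalice — 29 lb, 2349 total.
No other feasible combination exceeds 2349.

2349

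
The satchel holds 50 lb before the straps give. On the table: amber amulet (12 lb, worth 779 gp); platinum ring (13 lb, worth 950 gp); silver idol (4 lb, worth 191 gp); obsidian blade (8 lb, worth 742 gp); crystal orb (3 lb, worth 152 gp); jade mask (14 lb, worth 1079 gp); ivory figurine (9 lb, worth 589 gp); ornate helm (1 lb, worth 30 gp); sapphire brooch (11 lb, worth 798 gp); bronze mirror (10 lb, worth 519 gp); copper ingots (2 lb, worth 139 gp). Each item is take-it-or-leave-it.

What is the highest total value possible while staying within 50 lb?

Ranking by ratio (value/lb): obsidian blade 92.75, jade mask 77.07, platinum ring 73.08.
Greedy by ratio would take platinum ring + obsidian blade + jade mask + ornate helm + sapphire brooch + copper ingots: 49 lb used, total 3738.
Replace ornate helm and copper ingots with silver idol: the trade gains 22 net, giving 3760 at 50 lb.

3760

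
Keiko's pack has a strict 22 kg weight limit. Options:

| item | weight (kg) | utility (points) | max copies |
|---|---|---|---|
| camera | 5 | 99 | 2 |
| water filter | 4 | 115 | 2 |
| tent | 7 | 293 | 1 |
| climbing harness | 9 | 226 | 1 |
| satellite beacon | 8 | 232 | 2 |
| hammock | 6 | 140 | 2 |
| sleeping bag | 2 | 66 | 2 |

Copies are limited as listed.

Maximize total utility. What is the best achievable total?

706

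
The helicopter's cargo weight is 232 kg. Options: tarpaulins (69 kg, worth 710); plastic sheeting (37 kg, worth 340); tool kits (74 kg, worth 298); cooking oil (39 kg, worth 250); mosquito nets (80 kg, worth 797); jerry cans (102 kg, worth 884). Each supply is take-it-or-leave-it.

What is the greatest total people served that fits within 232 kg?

The ratio ordering already packs tightly: tarpaulins + plastic sheeting + cooking oil + mosquito nets, 225 kg, 2097.
That's the maximum — no swap from here does better than 2097.

2097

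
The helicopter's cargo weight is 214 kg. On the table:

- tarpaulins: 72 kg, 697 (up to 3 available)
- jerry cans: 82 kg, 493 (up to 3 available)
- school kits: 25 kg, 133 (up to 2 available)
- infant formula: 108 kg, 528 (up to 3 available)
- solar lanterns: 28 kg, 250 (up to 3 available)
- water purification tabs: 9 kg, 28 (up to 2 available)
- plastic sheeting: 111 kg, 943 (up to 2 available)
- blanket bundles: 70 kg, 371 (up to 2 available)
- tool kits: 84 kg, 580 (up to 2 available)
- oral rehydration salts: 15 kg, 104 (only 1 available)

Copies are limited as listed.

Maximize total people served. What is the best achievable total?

1922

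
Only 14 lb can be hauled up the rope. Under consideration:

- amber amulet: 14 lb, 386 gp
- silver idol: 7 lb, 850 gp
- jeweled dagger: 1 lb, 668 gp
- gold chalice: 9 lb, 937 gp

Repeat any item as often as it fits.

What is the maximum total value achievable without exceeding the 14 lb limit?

9352

The ratio ordering already packs tightly: 14×jeweled dagger, 14 lb, 9352.
That's the maximum — no swap from here does better than 9352.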